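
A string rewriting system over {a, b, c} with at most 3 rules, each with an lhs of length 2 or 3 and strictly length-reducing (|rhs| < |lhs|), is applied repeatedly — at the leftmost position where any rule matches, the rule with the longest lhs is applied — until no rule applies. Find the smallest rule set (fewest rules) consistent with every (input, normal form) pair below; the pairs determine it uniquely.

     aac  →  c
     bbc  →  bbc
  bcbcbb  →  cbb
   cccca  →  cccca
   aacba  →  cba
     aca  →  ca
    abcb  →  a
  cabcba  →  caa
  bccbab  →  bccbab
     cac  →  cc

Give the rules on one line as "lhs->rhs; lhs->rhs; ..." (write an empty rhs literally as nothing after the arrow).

ac->c; bcb->

  | aac => ac => c
  | bbc
  | bcbcbb => cbb
  | cccca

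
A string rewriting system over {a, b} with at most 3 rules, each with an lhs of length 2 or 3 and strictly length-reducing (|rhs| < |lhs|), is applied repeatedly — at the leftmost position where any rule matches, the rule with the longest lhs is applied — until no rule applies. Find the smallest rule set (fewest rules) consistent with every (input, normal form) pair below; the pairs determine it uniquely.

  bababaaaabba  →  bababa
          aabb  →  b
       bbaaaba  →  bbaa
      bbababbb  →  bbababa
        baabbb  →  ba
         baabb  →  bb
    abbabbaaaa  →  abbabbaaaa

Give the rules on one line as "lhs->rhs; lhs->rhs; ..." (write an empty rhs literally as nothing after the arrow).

aab->; bbb->ba

  | bababaaaabba => bababaaba => bababa
  | aabb => b
  | bbaaaba => bbaa
  | bbababbb => bbababa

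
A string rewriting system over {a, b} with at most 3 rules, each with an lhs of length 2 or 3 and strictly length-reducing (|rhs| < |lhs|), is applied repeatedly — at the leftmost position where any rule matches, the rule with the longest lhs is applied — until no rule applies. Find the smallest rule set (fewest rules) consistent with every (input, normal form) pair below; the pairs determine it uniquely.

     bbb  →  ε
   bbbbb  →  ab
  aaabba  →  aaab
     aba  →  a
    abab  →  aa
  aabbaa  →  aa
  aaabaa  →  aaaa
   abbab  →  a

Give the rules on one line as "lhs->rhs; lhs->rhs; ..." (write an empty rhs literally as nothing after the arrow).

  | bbb => ba => ε
  | bbbbb => babb => ab
  | aaabba => aaab
  | aba => a

ba->; bab->a; bbb->ba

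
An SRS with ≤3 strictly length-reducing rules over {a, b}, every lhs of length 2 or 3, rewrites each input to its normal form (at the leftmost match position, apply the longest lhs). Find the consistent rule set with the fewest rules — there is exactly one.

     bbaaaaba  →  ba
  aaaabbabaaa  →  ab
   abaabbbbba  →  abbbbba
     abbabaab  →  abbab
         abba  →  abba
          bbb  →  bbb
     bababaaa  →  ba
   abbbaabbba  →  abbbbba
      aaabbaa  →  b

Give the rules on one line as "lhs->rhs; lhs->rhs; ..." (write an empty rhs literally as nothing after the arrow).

aaa->; baa->

  | bbaaaaba => baaba => ba
  | aaaabbabaaa => abbabaaa => abbaa => ab
  | abaabbbbba => abbbbba
  | abbabaab => abbab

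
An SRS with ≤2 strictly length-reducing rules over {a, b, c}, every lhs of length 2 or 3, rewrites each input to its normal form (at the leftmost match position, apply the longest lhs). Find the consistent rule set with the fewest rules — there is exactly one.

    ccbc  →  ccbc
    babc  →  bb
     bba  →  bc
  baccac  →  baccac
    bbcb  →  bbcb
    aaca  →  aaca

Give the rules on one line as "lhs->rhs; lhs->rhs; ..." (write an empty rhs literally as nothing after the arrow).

abc->b; bba->bc

  | ccbc
  | babc => bb
  | bba => bc
  | baccac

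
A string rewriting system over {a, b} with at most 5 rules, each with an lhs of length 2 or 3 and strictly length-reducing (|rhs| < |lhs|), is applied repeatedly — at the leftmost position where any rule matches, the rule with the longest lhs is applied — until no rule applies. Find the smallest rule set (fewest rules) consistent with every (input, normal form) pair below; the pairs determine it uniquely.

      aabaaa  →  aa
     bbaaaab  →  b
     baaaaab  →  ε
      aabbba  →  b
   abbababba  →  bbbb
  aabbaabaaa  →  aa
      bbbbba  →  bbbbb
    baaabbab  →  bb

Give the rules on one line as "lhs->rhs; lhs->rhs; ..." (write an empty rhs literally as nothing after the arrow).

  | aabaaa => aaaa => aa
  | bbaaaab => baab => b
  | baaaaab => aaab => ab => ε
  | aabbba => abba => ba => b

aaa->a; ab->; ba->b; baa->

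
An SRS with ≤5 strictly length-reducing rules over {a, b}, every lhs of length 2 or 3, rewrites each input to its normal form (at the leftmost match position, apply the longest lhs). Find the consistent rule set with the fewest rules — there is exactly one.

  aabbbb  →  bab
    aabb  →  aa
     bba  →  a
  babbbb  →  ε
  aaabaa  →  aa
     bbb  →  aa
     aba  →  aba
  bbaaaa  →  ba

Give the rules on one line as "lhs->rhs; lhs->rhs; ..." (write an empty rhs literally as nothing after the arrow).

aaa->b; baa->aa; bb->; bbb->aa

  | aabbbb => aaaab => bab
  | aabb => aa
  | bba => a
  | babbbb => baaab => aaab => bb => ε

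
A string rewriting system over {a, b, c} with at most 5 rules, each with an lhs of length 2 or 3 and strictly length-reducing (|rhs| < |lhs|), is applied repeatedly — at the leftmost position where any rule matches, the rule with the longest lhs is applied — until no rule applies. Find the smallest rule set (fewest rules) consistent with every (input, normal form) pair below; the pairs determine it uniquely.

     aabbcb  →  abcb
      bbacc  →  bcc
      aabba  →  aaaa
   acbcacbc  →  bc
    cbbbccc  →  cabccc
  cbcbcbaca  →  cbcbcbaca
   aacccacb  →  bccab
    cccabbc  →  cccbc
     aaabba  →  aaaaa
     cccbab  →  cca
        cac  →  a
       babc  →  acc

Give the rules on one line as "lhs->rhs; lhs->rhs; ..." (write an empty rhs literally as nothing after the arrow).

  | aabbcb => aaacb => abcb
  | bbacc => aacc => bcc
  | aabba => aaaa
  | acbcacbc => acbabc => acacc => aac => bc

aac->bc; bab->ac; bb->a; cac->a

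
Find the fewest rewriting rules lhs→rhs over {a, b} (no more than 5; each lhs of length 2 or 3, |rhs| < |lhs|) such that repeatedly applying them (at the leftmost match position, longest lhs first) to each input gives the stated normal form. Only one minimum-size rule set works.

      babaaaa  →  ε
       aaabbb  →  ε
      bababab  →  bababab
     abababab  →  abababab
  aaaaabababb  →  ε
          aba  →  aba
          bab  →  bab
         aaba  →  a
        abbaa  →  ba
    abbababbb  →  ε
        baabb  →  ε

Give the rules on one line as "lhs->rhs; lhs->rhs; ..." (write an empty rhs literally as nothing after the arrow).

  | babaaaa => babba => baaa => bb => ε
  | aaabbb => bbbb => bb => ε
  | bababab
  | abababab

aa->b; aaa->b; abb->aa; bb->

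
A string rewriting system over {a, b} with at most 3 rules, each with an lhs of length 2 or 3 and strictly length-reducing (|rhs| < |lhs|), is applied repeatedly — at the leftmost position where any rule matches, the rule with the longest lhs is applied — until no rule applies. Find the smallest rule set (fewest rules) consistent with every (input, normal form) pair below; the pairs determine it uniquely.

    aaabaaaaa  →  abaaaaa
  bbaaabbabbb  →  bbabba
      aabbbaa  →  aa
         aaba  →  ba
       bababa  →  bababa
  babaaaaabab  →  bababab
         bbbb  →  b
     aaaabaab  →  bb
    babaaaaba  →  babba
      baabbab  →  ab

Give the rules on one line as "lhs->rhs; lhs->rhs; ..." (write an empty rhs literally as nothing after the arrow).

aab->b; bbb->

  | aaabaaaaa => abaaaaa
  | bbaaabbabbb => bbabbabbb => bbabba
  | aabbbaa => bbbaa => aa
  | aaba => ba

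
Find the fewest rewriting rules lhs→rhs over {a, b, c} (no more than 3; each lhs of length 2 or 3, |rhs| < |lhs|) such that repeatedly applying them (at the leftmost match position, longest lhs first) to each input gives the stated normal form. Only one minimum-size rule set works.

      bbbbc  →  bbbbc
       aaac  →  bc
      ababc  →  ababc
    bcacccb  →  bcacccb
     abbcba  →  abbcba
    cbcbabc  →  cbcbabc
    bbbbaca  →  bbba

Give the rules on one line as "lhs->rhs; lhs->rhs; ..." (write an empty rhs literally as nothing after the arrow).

  | bbbbc
  | aaac => bc
  | ababc
  | bcacccb

aaa->b; bac->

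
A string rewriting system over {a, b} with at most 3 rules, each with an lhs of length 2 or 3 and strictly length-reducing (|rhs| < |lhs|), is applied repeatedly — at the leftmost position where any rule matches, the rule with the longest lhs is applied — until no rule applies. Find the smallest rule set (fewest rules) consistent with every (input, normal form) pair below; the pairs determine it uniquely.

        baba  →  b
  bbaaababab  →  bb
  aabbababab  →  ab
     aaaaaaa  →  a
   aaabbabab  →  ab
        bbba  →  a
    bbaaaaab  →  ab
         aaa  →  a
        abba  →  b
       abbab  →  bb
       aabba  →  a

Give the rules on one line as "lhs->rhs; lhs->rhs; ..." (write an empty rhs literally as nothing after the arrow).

  | baba => aba => aa => b
  | bbaaababab => babababab => abababab => aababab => bbabab => babab => abab => aab => bb
  | aabbababab => bbbababab => bbababab => bababab => ababab => aabab => bbab => bab => ab
  | aaaaaaa => baaaaa => abaaa => aaba => bba => ba => a

aa->b; ba->a; baa->ab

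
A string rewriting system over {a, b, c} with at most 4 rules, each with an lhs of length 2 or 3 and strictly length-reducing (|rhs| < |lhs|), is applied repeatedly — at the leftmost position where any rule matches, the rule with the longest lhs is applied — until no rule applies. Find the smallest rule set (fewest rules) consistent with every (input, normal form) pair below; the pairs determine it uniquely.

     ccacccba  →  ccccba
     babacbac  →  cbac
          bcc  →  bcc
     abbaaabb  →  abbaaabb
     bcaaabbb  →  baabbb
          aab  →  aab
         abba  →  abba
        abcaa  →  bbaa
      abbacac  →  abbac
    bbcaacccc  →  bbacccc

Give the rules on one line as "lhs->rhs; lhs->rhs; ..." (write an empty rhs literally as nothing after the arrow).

  | ccacccba => ccccba
  | babacbac => cacbac => cbac
  | bcc
  | abbaaabb

abc->bb; bab->c; ca->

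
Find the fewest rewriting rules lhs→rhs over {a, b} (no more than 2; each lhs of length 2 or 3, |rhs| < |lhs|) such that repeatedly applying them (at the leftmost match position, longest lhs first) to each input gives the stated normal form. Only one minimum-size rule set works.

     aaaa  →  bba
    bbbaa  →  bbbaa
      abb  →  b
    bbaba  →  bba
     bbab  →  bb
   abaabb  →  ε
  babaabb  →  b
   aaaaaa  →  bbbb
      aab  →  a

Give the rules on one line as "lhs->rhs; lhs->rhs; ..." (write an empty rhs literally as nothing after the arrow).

  | aaaa => bba
  | bbbaa
  | abb => b
  | bbaba => bba

aaa->bb; ab->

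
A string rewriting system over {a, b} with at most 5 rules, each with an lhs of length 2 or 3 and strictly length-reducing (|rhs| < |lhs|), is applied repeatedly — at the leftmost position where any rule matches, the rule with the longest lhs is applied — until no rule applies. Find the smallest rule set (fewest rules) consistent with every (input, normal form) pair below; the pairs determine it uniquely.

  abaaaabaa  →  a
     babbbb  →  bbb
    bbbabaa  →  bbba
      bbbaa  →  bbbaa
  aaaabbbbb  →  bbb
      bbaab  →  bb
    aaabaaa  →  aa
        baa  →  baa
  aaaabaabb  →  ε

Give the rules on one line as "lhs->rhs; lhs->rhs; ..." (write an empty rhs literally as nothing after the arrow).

aab->ab; ab->; aba->; abb->

  | abaaaabaa => aaabaa => aabaa => abaa => a
  | babbbb => bbb
  | bbbabaa => bbba
  | bbbaa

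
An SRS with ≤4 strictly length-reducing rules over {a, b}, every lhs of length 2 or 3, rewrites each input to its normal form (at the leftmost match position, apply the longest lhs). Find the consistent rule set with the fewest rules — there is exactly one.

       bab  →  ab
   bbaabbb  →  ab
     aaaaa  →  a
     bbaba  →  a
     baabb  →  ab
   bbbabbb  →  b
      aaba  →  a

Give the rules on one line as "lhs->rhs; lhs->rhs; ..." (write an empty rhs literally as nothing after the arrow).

  | bab => ab
  | bbaabbb => abbb => abb => ab
  | aaaaa => aaaa => aaa => aa => a
  | bbaba => ba => a

aa->a; ba->a; bb->b; bba->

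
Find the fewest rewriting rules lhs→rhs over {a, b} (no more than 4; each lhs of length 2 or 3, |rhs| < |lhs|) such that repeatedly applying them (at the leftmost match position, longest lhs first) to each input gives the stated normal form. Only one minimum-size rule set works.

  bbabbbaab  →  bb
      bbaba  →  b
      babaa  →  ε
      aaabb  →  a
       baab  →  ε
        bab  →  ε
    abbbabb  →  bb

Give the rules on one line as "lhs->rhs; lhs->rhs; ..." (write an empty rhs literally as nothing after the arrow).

  | bbabbbaab => bbbaab => bbbab => bb
  | bbaba => ba => b
  | babaa => aa => ε
  | aaabb => abb => ab => a

aa->; ab->a; ba->b; bab->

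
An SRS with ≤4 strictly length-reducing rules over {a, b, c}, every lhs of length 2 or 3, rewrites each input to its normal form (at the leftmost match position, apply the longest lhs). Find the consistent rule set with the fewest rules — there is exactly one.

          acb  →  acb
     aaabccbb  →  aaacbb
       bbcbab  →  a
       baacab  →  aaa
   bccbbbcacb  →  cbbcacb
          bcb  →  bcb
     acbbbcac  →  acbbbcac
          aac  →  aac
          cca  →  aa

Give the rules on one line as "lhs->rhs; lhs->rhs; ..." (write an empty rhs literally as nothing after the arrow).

ab->c; ba->a; cc->a

  | acb
  | aaabccbb => aacccbb => aaacbb
  | bbcbab => bbcab => bbcc => bba => ba => a
  | baacab => aacab => aacc => aaa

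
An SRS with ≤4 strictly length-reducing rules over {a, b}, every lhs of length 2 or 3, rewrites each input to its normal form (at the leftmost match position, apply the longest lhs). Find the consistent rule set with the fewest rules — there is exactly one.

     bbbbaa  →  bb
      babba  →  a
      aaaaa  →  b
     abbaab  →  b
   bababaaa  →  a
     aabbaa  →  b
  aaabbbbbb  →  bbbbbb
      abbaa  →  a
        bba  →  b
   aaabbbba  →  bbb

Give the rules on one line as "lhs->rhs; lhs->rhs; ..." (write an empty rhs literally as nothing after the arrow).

  | bbbbaa => bbba => bb
  | babba => aba => a
  | aaaaa => aa => b
  | abbaab => abab => aa => b

aa->b; aaa->; ba->; bab->a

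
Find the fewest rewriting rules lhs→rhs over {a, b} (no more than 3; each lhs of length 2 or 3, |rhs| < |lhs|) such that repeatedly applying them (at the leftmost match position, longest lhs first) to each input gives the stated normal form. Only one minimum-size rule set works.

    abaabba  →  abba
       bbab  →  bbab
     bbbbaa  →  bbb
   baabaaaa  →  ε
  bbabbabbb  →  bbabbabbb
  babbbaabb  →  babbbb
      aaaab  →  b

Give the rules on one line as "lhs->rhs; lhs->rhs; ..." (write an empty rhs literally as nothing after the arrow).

  | abaabba => abba
  | bbab
  | bbbbaa => bbb
  | baabaaaa => baaaa => aa => ε

aa->; baa->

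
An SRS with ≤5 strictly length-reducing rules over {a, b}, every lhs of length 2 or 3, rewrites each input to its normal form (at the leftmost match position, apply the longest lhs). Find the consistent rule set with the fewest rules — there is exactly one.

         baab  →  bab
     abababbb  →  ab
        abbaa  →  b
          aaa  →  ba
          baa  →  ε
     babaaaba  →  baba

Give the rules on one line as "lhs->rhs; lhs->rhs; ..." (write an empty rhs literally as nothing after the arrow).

aa->b; aab->ab; abb->; bb->

  | baab => bab
  | abababbb => ababb => ab
  | abbaa => aa => b
  | aaa => ba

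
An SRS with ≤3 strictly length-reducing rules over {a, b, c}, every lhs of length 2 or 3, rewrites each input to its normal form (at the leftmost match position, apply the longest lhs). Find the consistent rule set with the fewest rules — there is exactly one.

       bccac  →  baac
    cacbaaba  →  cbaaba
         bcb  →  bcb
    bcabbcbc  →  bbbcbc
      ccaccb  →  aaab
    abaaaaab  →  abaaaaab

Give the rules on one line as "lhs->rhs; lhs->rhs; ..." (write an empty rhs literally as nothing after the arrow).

  | bccac => baac
  | cacbaaba => cbaaba
  | bcb
  | bcabbcbc => bbbcbc

ca->; cc->a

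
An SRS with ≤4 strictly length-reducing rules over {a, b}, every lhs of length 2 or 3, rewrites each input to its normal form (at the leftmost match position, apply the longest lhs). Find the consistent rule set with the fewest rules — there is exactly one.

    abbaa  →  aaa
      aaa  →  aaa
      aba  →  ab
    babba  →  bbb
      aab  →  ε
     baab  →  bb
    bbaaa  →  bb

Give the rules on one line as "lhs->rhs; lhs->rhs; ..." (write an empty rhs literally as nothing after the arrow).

  | abbaa => aaa
  | aaa
  | aba => ab
  | babba => bbba => bbb

aab->; abb->a; ba->b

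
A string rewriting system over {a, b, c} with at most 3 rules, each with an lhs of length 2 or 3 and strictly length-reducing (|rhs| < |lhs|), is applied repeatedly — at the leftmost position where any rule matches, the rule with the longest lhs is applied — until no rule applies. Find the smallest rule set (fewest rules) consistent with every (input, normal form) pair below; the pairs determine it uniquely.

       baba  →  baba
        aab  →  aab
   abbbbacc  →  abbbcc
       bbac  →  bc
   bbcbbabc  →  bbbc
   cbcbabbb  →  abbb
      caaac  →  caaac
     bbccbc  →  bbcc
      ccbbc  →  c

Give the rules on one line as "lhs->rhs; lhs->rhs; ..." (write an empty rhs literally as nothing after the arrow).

bba->b; cb->

  | baba
  | aab
  | abbbbacc => abbbcc
  | bbac => bc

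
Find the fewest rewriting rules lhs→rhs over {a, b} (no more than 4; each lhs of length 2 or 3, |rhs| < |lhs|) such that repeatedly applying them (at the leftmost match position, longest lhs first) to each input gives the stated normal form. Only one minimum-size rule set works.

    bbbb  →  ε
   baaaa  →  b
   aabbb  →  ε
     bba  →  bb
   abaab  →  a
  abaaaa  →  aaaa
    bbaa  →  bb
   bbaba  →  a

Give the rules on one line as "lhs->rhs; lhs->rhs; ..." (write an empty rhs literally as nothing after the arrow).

ab->; abb->; ba->b; bbb->ab

  | bbbb => abb => ε
  | baaaa => baaa => baa => ba => b
  | aabbb => ab => ε
  | bba => bb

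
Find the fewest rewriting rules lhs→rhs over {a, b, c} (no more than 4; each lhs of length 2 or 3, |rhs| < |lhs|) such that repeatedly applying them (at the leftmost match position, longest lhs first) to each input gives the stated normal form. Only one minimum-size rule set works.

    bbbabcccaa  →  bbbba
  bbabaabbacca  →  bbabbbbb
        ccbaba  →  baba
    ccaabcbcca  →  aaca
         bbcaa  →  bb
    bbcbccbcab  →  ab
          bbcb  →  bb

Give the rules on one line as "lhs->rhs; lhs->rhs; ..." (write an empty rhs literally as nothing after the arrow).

baa->bb; bc->; cc->

  | bbbabcccaa => bbbaccaa => bbbaaa => bbbba
  | bbabaabbacca => bbabbbbacca => bbabbbbaa => bbabbbbb
  | ccbaba => baba
  | ccaabcbcca => aabcbcca => aabcca => aaca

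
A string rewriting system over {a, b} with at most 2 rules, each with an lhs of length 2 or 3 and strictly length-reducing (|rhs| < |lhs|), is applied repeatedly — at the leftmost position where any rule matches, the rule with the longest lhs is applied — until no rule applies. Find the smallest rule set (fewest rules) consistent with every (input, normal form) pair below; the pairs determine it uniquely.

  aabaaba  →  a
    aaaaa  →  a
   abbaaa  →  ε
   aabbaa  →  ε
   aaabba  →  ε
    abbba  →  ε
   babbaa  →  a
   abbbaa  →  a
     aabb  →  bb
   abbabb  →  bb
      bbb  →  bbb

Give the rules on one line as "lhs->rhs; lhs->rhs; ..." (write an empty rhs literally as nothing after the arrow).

  | aabaaba => baaba => aaba => ba => a
  | aaaaa => aaa => a
  | abbaaa => abaaa => aaaa => aa => ε
  | aabbaa => bbaa => baa => aa => ε

aa->; ba->a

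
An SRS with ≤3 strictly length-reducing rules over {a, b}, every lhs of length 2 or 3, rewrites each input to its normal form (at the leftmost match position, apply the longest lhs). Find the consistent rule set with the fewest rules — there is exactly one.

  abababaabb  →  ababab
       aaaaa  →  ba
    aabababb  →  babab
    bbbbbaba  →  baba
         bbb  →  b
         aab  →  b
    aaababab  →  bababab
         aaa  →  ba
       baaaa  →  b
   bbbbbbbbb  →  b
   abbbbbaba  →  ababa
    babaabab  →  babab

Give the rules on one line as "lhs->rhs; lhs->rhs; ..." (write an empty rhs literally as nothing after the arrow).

  | abababaabb => abababbbb => abababbb => abababb => ababab
  | aaaaa => baaa => bba => ba
  | aabababb => bbababb => bababb => babab
  | bbbbbaba => bbbbaba => bbbaba => bbaba => baba

aa->b; bb->b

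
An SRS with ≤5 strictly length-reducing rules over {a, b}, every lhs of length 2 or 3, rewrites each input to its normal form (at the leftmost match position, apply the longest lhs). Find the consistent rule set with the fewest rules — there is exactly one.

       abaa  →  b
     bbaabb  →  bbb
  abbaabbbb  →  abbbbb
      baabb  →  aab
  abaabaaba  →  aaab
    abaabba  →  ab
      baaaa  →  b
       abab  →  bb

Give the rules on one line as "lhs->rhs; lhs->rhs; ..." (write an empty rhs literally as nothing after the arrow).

  | abaa => ba => b
  | bbaabb => ababb => bbb
  | abbaabbbb => aababbbb => abbbbb
  | baabb => babb => aab

aba->b; ba->b; bab->aa; bba->ab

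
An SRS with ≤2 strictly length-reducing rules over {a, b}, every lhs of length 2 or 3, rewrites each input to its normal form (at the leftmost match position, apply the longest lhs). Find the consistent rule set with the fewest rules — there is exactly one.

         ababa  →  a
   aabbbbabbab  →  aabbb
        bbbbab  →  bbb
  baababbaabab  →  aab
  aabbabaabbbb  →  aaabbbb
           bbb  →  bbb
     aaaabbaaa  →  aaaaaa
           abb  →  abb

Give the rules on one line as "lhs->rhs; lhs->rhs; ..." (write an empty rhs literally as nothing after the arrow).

ba->; bba->

  | ababa => aba => a
  | aabbbbabbab => aabbbbab => aabbb
  | bbbbab => bbb
  | baababbaabab => ababbaabab => abbaabab => aabab => aab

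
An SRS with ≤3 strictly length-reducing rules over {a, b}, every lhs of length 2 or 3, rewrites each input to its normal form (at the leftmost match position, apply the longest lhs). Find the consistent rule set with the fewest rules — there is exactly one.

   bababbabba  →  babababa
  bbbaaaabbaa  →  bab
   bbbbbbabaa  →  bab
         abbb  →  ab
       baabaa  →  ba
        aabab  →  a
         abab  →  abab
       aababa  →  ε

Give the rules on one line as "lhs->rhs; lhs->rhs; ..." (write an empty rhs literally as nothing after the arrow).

  | bababbabba => babababba => babababa
  | bbbaaaabbaa => bbaaaabbaa => baaaabbaa => baabbaa => babaa => bab
  | bbbbbbabaa => bbbbbabaa => bbbbabaa => bbbabaa => bbabaa => babaa => bab
  | abbb => abb => ab

aa->; aab->a; bb->b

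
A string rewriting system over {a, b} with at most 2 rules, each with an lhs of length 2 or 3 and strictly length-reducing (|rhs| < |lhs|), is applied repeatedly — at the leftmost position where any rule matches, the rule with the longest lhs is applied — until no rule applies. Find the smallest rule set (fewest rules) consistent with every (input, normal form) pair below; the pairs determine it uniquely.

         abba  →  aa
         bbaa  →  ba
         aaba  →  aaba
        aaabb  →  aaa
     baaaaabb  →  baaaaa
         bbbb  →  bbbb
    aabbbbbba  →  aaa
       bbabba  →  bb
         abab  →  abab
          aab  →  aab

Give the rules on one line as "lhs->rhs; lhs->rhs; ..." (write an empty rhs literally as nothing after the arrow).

abb->a; bba->b

  | abba => aa
  | bbaa => ba
  | aaba
  | aaabb => aaa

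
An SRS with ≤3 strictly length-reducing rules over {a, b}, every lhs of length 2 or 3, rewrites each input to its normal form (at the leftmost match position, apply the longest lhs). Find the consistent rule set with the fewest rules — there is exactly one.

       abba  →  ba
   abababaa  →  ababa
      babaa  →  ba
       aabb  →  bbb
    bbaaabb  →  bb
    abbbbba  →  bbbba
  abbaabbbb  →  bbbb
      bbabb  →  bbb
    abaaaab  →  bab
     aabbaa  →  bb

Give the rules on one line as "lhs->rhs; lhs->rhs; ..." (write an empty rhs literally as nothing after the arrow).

aa->b; abb->b; baa->

  | abba => ba
  | abababaa => ababa
  | babaa => ba
  | aabb => bbb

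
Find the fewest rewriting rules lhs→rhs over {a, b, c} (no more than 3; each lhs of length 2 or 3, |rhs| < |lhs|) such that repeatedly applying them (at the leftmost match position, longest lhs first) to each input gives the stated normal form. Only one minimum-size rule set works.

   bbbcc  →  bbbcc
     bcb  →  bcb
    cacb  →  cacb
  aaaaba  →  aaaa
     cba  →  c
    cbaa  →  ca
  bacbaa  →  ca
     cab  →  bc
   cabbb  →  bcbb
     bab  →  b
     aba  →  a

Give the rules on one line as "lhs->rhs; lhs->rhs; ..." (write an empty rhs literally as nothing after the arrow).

ba->; cab->bc

  | bbbcc
  | bcb
  | cacb
  | aaaaba => aaaa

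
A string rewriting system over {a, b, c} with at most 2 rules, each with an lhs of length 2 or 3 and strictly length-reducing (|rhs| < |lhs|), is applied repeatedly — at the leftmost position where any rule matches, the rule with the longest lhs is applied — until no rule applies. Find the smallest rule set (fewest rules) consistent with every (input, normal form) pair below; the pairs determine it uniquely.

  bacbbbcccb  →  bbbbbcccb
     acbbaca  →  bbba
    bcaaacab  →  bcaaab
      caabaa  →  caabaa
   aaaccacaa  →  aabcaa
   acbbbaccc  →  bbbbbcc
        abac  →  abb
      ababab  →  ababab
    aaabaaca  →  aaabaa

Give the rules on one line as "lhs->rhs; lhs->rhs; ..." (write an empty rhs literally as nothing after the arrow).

  | bacbbbcccb => bbbbbcccb
  | acbbaca => bbbaca => bbba
  | bcaaacab => bcaaab
  | caabaa

ac->b; aca->a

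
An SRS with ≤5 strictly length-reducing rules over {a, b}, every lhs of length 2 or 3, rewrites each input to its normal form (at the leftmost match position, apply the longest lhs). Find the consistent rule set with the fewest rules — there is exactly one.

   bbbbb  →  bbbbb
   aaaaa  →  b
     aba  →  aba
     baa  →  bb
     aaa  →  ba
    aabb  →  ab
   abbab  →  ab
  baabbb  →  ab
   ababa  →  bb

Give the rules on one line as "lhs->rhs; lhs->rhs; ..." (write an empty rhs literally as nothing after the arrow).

aa->b; aab->ba; bab->ab; bba->aa

  | bbbbb
  | aaaaa => baaa => bba => aa => b
  | aba
  | baa => bb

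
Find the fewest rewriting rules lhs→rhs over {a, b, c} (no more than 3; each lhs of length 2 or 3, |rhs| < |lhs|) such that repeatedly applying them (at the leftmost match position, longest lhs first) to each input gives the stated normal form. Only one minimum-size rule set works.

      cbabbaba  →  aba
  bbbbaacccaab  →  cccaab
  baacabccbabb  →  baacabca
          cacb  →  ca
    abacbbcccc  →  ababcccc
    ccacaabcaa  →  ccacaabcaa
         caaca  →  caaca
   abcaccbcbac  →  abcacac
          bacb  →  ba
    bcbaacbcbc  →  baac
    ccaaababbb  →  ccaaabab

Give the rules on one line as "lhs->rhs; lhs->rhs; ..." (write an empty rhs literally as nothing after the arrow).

bb->; bba->bb; cb->

  | cbabbaba => abbaba => abbba => aba
  | bbbbaacccaab => bbaacccaab => bbacccaab => bbcccaab => cccaab
  | baacabccbabb => baacabcabb => baacabca
  | cacb => ca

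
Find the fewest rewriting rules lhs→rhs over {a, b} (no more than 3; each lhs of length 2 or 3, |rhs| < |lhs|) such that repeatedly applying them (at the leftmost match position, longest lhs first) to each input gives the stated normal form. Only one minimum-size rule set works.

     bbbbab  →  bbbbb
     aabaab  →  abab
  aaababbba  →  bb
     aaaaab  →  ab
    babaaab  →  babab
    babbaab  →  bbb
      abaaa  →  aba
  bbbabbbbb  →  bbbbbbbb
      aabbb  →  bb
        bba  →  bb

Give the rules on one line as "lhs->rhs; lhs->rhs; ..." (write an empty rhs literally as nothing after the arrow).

aa->a; abb->b; bba->bb

  | bbbbab => bbbbb
  | aabaab => abaab => abab
  | aaababbba => aababbba => ababbba => abbba => bba => bb
  | aaaaab => aaaab => aaab => aab => ab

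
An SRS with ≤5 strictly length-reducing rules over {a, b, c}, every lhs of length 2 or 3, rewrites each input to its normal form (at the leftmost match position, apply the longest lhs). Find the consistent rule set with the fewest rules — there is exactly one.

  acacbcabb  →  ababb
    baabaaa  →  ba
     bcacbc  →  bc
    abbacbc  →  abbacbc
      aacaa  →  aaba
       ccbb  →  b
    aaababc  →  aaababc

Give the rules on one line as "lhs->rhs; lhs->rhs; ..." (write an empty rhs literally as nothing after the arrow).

baa->bc; bbc->; ca->b; cbb->a

  | acacbcabb => abcbcabb => abcbbbb => ababb
  | baabaaa => bcbaaa => bcbca => bcbb => ba
  | bcacbc => bbcbc => bc
  | abbacbc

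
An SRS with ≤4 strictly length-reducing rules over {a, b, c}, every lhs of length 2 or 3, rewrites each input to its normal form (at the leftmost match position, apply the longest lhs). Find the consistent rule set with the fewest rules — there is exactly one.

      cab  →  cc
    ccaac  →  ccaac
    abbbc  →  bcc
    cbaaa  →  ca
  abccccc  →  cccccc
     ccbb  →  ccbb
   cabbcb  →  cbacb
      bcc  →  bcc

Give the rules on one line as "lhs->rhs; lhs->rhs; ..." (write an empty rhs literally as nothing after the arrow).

  | cab => cc
  | ccaac
  | abbbc => babc => bcc
  | cbaaa => ca

ab->c; abb->ba; baa->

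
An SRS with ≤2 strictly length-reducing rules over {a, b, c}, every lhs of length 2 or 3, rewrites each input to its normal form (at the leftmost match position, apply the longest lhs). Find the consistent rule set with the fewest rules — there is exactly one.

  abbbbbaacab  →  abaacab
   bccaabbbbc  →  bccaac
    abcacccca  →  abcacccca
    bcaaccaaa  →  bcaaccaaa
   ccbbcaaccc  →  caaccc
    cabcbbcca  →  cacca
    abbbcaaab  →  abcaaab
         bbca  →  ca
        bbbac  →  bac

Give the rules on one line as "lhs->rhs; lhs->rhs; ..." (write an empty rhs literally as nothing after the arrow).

bb->; cb->

  | abbbbbaacab => abbbaacab => abaacab
  | bccaabbbbc => bccaabbc => bccaac
  | abcacccca
  | bcaaccaaa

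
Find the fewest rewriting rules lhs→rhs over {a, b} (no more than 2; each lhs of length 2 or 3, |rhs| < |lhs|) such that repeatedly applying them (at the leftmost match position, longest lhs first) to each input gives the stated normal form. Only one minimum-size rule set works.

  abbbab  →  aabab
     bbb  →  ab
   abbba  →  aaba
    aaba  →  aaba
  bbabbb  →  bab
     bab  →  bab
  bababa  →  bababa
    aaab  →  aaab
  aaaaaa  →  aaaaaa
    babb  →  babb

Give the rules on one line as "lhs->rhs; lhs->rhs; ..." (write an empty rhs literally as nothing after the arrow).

  | abbbab => aabab
  | bbb => ab
  | abbba => aaba
  | aaba

baa->a; bbb->ab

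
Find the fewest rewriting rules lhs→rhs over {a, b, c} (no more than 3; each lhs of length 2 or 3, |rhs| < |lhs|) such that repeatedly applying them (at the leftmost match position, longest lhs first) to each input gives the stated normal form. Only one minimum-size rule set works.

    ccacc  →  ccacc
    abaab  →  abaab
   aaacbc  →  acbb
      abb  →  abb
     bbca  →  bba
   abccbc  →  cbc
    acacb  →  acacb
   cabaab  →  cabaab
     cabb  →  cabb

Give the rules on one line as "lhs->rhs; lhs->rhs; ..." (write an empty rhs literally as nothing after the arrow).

  | ccacc
  | abaab
  | aaacbc => acbbc => acbb
  | abb

aac->cb; abc->; bbc->bb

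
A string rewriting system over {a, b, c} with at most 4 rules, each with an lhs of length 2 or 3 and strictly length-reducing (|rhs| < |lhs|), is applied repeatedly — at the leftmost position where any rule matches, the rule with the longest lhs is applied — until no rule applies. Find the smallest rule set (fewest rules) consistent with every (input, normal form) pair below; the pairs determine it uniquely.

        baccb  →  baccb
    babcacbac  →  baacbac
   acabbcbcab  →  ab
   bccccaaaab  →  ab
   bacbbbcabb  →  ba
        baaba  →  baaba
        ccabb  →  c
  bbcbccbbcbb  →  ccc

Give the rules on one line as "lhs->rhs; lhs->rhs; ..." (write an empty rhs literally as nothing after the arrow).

  | baccb
  | babcacbac => baacbac
  | acabbcbcab => abbcbcab => acbcab => acab => ab
  | bccccaaaab => cccaaaab => ccaaab => caab => ab

bb->; bc->; ca->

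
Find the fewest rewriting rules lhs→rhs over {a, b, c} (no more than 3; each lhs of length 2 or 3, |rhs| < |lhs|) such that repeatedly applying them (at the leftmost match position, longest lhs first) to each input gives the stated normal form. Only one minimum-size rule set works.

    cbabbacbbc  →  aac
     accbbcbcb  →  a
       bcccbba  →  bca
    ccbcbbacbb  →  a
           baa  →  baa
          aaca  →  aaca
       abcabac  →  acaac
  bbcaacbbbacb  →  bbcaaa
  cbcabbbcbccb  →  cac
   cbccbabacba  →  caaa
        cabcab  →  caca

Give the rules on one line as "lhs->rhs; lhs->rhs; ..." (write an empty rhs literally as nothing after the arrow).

ab->a; cb->

  | cbabbacbbc => abbacbbc => abacbbc => aacbbc => aabc => aac
  | accbbcbcb => acbcbcb => acbcb => acb => a
  | bcccbba => bccba => bca
  | ccbcbbacbb => ccbbacbb => cbacbb => acbb => ab => a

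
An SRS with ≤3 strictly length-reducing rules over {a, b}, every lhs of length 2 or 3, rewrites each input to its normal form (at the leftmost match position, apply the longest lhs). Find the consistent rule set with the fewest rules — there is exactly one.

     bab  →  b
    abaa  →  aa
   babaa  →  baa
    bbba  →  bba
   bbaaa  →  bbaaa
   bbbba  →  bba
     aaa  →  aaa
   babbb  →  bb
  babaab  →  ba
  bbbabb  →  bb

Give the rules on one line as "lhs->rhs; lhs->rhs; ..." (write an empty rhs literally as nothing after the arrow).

ab->; bbb->bb

  | bab => b
  | abaa => aa
  | babaa => baa
  | bbba => bba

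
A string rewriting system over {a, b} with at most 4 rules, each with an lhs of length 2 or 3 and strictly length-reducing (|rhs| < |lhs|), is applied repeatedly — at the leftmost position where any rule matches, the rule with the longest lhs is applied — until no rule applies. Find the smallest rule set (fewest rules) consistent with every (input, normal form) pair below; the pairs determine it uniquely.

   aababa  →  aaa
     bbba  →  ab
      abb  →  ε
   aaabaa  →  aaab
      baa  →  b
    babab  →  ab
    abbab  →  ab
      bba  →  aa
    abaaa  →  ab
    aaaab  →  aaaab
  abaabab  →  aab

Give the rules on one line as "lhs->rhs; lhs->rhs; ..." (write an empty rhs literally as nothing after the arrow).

  | aababa => aaa
  | bbba => aba => ab
  | abb => ε
  | aaabaa => aaaba => aaab

abb->; ba->b; bab->; bb->a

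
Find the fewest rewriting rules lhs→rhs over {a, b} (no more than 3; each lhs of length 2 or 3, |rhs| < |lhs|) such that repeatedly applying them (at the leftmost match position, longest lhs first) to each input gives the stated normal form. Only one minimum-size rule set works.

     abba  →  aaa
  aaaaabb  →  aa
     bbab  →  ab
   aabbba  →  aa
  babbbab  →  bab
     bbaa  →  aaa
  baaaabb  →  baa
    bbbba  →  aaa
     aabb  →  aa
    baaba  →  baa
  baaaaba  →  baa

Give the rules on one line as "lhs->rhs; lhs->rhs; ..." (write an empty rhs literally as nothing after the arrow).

aab->ab; aba->aa; bb->a

  | abba => aaa
  | aaaaabb => aaaabb => aaabb => aabb => abb => aa
  | bbab => aab => ab
  | aabbba => abbba => aaba => aba => aa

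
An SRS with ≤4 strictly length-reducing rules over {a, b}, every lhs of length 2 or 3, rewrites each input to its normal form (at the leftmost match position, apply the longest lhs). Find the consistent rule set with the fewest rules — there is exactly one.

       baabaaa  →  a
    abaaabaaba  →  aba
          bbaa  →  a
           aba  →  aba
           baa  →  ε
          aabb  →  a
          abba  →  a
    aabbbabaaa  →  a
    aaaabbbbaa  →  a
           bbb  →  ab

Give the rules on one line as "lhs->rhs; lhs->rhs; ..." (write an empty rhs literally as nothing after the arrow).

  | baabaaa => baaa => a
  | abaaabaaba => aabaaba => abaaba => aba
  | bbaa => aaa => aa => a
  | aba

aa->a; baa->; bb->a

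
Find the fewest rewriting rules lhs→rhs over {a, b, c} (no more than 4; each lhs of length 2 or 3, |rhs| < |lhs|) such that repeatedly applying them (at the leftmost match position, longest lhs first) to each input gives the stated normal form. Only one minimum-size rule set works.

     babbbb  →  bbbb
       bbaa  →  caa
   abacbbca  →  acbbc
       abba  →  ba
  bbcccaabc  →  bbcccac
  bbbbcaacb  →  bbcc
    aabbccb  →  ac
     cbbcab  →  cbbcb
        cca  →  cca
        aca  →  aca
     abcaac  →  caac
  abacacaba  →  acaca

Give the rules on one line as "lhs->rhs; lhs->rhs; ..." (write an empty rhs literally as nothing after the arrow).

ab->; bba->ca; bca->bc; ccb->ac

  | babbbb => bbbb
  | bbaa => caa
  | abacbbca => acbbca => acbbc
  | abba => ba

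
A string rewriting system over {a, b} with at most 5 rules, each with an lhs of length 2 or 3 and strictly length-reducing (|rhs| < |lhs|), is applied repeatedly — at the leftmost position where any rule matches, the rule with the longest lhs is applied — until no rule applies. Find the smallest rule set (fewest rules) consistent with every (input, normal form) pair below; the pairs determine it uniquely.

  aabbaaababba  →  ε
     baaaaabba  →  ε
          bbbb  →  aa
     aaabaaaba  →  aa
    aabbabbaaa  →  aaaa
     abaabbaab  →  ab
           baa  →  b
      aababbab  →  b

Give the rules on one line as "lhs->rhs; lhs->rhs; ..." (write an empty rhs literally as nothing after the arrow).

aab->bb; aba->; ba->b; bb->a

  | aabbaaababba => bbbaaababba => abaaababba => aababba => bbabba => aabba => bbba => aba => ε
  | baaaaabba => baaaabba => baaabba => baabba => babba => bbba => aba => ε
  | bbbb => abb => aa
  | aaabaaaba => abbaaaba => aaaaaba => aaabba => abbba => aaba => bba => aa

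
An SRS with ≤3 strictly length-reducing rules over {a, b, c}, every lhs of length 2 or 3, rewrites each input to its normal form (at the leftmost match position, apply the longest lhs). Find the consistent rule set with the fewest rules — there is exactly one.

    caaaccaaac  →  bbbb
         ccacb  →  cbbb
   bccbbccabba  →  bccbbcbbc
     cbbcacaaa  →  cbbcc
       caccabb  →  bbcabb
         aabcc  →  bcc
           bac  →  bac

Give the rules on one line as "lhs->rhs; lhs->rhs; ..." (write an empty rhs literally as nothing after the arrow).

aa->; bba->cc; cac->bb

  | caaaccaaac => caccaaac => bbcaaac => bbcac => bbbb
  | ccacb => cbbb
  | bccbbccabba => bccbbccacc => bccbbcbbc
  | cbbcacaaa => cbbbbaaa => cbbccaa => cbbcc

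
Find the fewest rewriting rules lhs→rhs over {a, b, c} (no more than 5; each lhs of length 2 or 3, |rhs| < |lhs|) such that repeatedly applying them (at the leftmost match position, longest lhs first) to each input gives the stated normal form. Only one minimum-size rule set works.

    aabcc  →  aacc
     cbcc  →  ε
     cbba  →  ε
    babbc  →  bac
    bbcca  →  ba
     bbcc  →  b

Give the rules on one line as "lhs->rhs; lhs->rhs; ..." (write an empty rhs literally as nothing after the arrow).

ab->a; bba->; bcc->; cb->b

  | aabcc => aacc
  | cbcc => bcc => ε
  | cbba => bba => ε
  | babbc => babc => bac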